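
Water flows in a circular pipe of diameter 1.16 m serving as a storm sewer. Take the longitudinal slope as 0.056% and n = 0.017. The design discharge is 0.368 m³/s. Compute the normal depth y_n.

Manning's equation rearranged: A R^(2/3) = nQ / (1·√S) = 0.017 × 0.368 / (√0.00056) = 0.2644.
At y = 0.502 m: A R^(2/3) = 0.1799 — short.
At y = 0.726 m: A R^(2/3) = 0.3315 — over.
At y = 0.628 m: A R^(2/3) = 0.2643 — close enough.

y_n = 0.628 m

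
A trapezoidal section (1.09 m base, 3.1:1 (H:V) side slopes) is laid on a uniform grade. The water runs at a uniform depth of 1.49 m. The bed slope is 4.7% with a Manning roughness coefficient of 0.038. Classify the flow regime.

With bottom width b = 1.09 m and side slope z = 3.1: A = (b + zy)y = (1.09 + 3.1×1.49)×1.49 = 8.506 m²; P = b + 2y√(1+z²) = 1.09 + 2×1.49×3.257 = 10.8 m.
Hydraulic radius R = A/P = 8.506/10.8 = 0.7879 m.
V = (1/n) R^(2/3) √S = (1/0.038) × 0.7879^(2/3) × √0.047 = 4.867 m/s. Hydraulic depth D_h = A/T = 8.506/10.33 = 0.8236 m.
Froude number Fr = V/√(g·D_h) = 4.867/√(9.81×0.8236) = 1.71, which is greater than 1, so the flow is supercritical.

supercritical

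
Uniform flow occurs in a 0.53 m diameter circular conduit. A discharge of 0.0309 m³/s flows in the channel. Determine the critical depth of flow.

y_c = 0.114 m

At critical depth, Q² T / (g A³) = 1, i.e. A³/T = Q²/g = 0.0309²/9.81 = 0.00009733.
Trying y = 0.128 m: A³/T = 0.0001528 — high.
Trying y = 0.0866 m: A³/T = 0.00003306 — low.
Trying y = 0.114 m: A³/T = 0.00009718 — ≈ 0.00009733.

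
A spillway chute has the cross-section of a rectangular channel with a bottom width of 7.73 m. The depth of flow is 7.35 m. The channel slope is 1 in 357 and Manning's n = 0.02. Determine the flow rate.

Q = 279 m³/s

Flow area A = b·y = 7.73 × 7.35 = 56.82 m². Wetted perimeter P = b + 2y = 7.73 + 2×7.35 = 22.43 m.
Hydraulic radius R = A/P = 56.82/22.43 = 2.533 m.
Manning's equation: Q = (1/n) A R^(2/3) S^(1/2) = (1/0.02) × 56.82 × 2.533^(2/3) × 0.002801^(1/2) = 279 m³/s.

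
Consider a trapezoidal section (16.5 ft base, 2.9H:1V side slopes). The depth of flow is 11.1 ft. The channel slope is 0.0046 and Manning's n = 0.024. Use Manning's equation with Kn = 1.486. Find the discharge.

Q = 7810 ft³/s

With bottom width b = 16.5 ft and side slope z = 2.9: A = (b + zy)y = (16.5 + 2.9×11.1)×11.1 = 540.5 ft²; P = b + 2y√(1+z²) = 16.5 + 2×11.1×3.068 = 84.6 ft.
Hydraulic radius R = A/P = 540.5/84.6 = 6.388 ft.
Manning's equation: Q = (1.486/n) A R^(2/3) S^(1/2) = (1.486/0.024) × 540.5 × 6.388^(2/3) × 0.0046^(1/2) = 7810 ft³/s.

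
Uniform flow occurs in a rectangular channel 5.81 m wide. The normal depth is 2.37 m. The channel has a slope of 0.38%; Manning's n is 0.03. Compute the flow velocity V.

Flow area A = b·y = 5.81 × 2.37 = 13.77 m². Wetted perimeter P = b + 2y = 5.81 + 2×2.37 = 10.55 m.
Hydraulic radius R = A/P = 13.77/10.55 = 1.305 m.
From Manning's equation, V = (1/n) R^(2/3) S^(1/2) = (1/0.03) × 1.305^(2/3) × 0.0038^(1/2) = 2.45 m/s.

V = 2.45 m/s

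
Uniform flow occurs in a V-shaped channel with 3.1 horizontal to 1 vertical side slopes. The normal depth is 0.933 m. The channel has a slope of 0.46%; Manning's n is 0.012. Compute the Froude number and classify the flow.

supercritical

For a triangular section with side slope z = 3.1: A = zy² = 3.1×0.933² = 2.699 m²; P = 2y√(1+z²) = 2×0.933×3.257 = 6.078 m.
Hydraulic radius R = A/P = 2.699/6.078 = 0.444 m.
V = (1/n) R^(2/3) √S = (1/0.012) × 0.444^(2/3) × √0.0046 = 3.289 m/s. Hydraulic depth D_h = A/T = 2.699/5.785 = 0.4665 m.
Froude number Fr = V/√(g·D_h) = 3.289/√(9.81×0.4665) = 1.54, which is greater than 1, so the flow is supercritical.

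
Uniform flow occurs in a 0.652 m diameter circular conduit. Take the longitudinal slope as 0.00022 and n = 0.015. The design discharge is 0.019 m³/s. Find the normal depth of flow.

Manning's equation rearranged: A R^(2/3) = nQ / (1·√S) = 0.015 × 0.019 / (√0.00022) = 0.01921.
Trying y = 0.171 m: A R^(2/3) = 0.015 — short.
Trying y = 0.194 m: A R^(2/3) = 0.0192 — matches.

y_n = 0.194 m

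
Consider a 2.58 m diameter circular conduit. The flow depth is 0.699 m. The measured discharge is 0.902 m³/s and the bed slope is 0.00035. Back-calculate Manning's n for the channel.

n = 0.013

For a circular section of diameter D = 2.58 m at depth y = 0.699 m, the central angle is θ = 2 arccos(1 − 2y/D) = 2.19 rad. Then A = (D²/8)(θ − sin θ) = 1.144 m² and P = Dθ/2 = 2.825 m.
Hydraulic radius R = A/P = 1.144/2.825 = 0.4051 m.
Rearranging Manning's equation: n = (1/Q) A R^(2/3) S^(1/2) = (1/0.902) × 1.144 × 0.4051^(2/3) × √0.00035 = 0.013.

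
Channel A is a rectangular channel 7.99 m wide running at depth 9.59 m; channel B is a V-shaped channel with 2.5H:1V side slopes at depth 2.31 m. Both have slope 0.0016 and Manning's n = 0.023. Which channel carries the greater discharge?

channel A

Channel A: Flow area A = b·y = 7.99 × 9.59 = 76.62 m². Wetted perimeter P = b + 2y = 7.99 + 2×9.59 = 27.17 m. Hydraulic radius R = A/P = 76.62/27.17 = 2.82 m. Q_A = (1/0.023)·76.62·2.82^(2/3)·√0.0016 = 266 m³/s.
Channel B: For a triangular section with side slope z = 2.5: A = zy² = 2.5×2.31² = 13.34 m²; P = 2y√(1+z²) = 2×2.31×2.693 = 12.44 m. Hydraulic radius R = A/P = 13.34/12.44 = 1.072 m. Q_B = (1/0.023)·13.34·1.072^(2/3)·√0.0016 = 24.31 m³/s.
Q_A = 266 m³/s vs Q_B = 24.31 m³/s, so channel A carries more.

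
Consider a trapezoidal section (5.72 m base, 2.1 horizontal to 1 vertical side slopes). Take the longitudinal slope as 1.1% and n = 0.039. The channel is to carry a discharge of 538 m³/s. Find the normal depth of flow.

Manning's equation rearranged: A R^(2/3) = nQ / (1·√S) = 0.039 × 538 / (√0.011) = 200.1.
Trying y = 6.63 m: A R^(2/3) = 303.7 — too large.
Trying y = 3.99 m: A R^(2/3) = 98.5 — too small.
Trying y = 5.51 m: A R^(2/3) = 199.9 — matches.

y_n = 5.51 m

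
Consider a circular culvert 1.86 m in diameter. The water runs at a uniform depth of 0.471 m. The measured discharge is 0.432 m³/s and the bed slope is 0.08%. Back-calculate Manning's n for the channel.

n = 0.015

For a circular section of diameter D = 1.86 m at depth y = 0.471 m, the central angle is θ = 2 arccos(1 − 2y/D) = 2.109 rad. Then A = (D²/8)(θ − sin θ) = 0.5409 m² and P = Dθ/2 = 1.962 m.
Hydraulic radius R = A/P = 0.5409/1.962 = 0.2757 m.
Rearranging Manning's equation: n = (1/Q) A R^(2/3) S^(1/2) = (1/0.432) × 0.5409 × 0.2757^(2/3) × √0.0008 = 0.015.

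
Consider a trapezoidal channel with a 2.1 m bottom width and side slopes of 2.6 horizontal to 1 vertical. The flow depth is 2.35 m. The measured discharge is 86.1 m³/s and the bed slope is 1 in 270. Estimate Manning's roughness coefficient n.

n = 0.016

With bottom width b = 2.1 m and side slope z = 2.6: A = (b + zy)y = (2.1 + 2.6×2.35)×2.35 = 19.29 m²; P = b + 2y√(1+z²) = 2.1 + 2×2.35×2.786 = 15.19 m.
Hydraulic radius R = A/P = 19.29/15.19 = 1.27 m.
Rearranging Manning's equation: n = (1/Q) A R^(2/3) S^(1/2) = (1/86.1) × 19.29 × 1.27^(2/3) × √0.003704 = 0.016.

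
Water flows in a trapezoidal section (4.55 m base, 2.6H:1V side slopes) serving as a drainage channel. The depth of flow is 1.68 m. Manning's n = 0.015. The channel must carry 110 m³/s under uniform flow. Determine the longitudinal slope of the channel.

With bottom width b = 4.55 m and side slope z = 2.6: A = (b + zy)y = (4.55 + 2.6×1.68)×1.68 = 14.98 m²; P = b + 2y√(1+z²) = 4.55 + 2×1.68×2.786 = 13.91 m.
Hydraulic radius R = A/P = 14.98/13.91 = 1.077 m.
From Manning's equation, S = [nQ / (1 A R^(2/3))]² = [0.015 × 110 / (1 × 14.98 × 1.077^(2/3))]² = 0.011.

S = 0.011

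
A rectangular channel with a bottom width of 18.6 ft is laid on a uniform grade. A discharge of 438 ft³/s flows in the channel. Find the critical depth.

y_c = 2.58 ft

For a rectangular channel, critical depth y_c = (q²/g)^(1/3) where q = Q/b = 438/18.6 = 23.55 ft²/s.
So y_c = (23.55²/32.2)^(1/3) = 2.58 ft.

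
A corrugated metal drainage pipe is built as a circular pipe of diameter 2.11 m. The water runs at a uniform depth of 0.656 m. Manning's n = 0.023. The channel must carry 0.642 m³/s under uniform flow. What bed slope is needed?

For a circular section of diameter D = 2.11 m at depth y = 0.656 m, the central angle is θ = 2 arccos(1 − 2y/D) = 2.366 rad. Then A = (D²/8)(θ − sin θ) = 0.927 m² and P = Dθ/2 = 2.496 m.
Hydraulic radius R = A/P = 0.927/2.496 = 0.3714 m.
From Manning's equation, S = [nQ / (1 A R^(2/3))]² = [0.023 × 0.642 / (1 × 0.927 × 0.3714^(2/3))]² = 0.000951.

S = 0.000951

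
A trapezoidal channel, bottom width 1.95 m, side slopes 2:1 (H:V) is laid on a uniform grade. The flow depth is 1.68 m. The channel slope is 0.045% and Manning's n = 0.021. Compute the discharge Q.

With bottom width b = 1.95 m and side slope z = 2: A = (b + zy)y = (1.95 + 2×1.68)×1.68 = 8.921 m²; P = b + 2y√(1+z²) = 1.95 + 2×1.68×2.236 = 9.463 m.
Hydraulic radius R = A/P = 8.921/9.463 = 0.9427 m.
Manning's equation: Q = (1/n) A R^(2/3) S^(1/2) = (1/0.021) × 8.921 × 0.9427^(2/3) × 0.00045^(1/2) = 8.66 m³/s.

Q = 8.66 m³/s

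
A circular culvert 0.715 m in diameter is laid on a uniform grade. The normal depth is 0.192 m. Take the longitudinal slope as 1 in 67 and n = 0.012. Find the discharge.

Q = 0.205 m³/s

For a circular section of diameter D = 0.715 m at depth y = 0.192 m, the central angle is θ = 2 arccos(1 − 2y/D) = 2.179 rad. Then A = (D²/8)(θ − sin θ) = 0.0868 m² and P = Dθ/2 = 0.779 m.
Hydraulic radius R = A/P = 0.0868/0.779 = 0.1114 m.
Manning's equation: Q = (1/n) A R^(2/3) S^(1/2) = (1/0.012) × 0.0868 × 0.1114^(2/3) × 0.01493^(1/2) = 0.205 m³/s.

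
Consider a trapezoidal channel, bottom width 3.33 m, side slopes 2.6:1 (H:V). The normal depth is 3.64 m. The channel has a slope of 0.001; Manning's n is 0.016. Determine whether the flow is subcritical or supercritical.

subcritical

With bottom width b = 3.33 m and side slope z = 2.6: A = (b + zy)y = (3.33 + 2.6×3.64)×3.64 = 46.57 m²; P = b + 2y√(1+z²) = 3.33 + 2×3.64×2.786 = 23.61 m.
Hydraulic radius R = A/P = 46.57/23.61 = 1.972 m.
V = (1/n) R^(2/3) √S = (1/0.016) × 1.972^(2/3) × √0.001 = 3.109 m/s. Hydraulic depth D_h = A/T = 46.57/22.26 = 2.092 m.
Froude number Fr = V/√(g·D_h) = 3.109/√(9.81×2.092) = 0.686, which is less than 1, so the flow is subcritical.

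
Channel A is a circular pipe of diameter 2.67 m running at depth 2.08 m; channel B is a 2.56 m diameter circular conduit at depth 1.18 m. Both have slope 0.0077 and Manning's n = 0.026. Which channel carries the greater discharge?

channel A

Channel A: For a circular section of diameter D = 2.67 m at depth y = 2.08 m, the central angle is θ = 2 arccos(1 − 2y/D) = 4.326 rad. Then A = (D²/8)(θ − sin θ) = 4.68 m² and P = Dθ/2 = 5.775 m. Hydraulic radius R = A/P = 4.68/5.775 = 0.8104 m. Q_A = (1/0.026)·4.68·0.8104^(2/3)·√0.0077 = 13.73 m³/s.
Channel B: For a circular section of diameter D = 2.56 m at depth y = 1.18 m, the central angle is θ = 2 arccos(1 − 2y/D) = 2.985 rad. Then A = (D²/8)(θ − sin θ) = 2.318 m² and P = Dθ/2 = 3.821 m. Hydraulic radius R = A/P = 2.318/3.821 = 0.6066 m. Q_B = (1/0.026)·2.318·0.6066^(2/3)·√0.0077 = 5.606 m³/s.
Q_A = 13.73 m³/s vs Q_B = 5.606 m³/s, so channel A carries more.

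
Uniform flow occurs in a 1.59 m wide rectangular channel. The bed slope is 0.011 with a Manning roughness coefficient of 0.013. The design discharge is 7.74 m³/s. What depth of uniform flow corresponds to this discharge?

y_n = 1.03 m

Manning's equation rearranged: A R^(2/3) = nQ / (1·√S) = 0.013 × 7.74 / (√0.011) = 0.9594.
At y = 1.25 m: A R^(2/3) = 1.228 — over.
At y = 0.863 m: A R^(2/3) = 0.762 — short.
At y = 1.03 m: A R^(2/3) = 0.9598 — matches.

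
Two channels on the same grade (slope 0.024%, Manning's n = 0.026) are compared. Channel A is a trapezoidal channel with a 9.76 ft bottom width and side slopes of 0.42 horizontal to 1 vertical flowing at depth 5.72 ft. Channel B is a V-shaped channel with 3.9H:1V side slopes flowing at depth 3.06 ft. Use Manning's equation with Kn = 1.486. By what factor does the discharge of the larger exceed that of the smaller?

Channel A: With bottom width b = 9.76 ft and side slope z = 0.42: A = (b + zy)y = (9.76 + 0.42×5.72)×5.72 = 69.57 ft²; P = b + 2y√(1+z²) = 9.76 + 2×5.72×1.085 = 22.17 ft. Hydraulic radius R = A/P = 69.57/22.17 = 3.138 ft. Q_A = (1.486/0.026)·69.57·3.138^(2/3)·√0.00024 = 132 ft³/s.
Channel B: For a triangular section with side slope z = 3.9: A = zy² = 3.9×3.06² = 36.52 ft²; P = 2y√(1+z²) = 2×3.06×4.026 = 24.64 ft. Hydraulic radius R = A/P = 36.52/24.64 = 1.482 ft. Q_B = (1.486/0.026)·36.52·1.482^(2/3)·√0.00024 = 42.03 ft³/s.
The larger discharge is 132 ft³/s and the smaller is 42.03 ft³/s; the ratio is 3.14.

3.14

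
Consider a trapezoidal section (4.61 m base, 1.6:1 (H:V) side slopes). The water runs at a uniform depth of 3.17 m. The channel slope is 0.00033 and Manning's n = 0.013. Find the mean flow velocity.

With bottom width b = 4.61 m and side slope z = 1.6: A = (b + zy)y = (4.61 + 1.6×3.17)×3.17 = 30.69 m²; P = b + 2y√(1+z²) = 4.61 + 2×3.17×1.887 = 16.57 m.
Hydraulic radius R = A/P = 30.69/16.57 = 1.852 m.
From Manning's equation, V = (1/n) R^(2/3) S^(1/2) = (1/0.013) × 1.852^(2/3) × 0.00033^(1/2) = 2.11 m/s.

V = 2.11 m/s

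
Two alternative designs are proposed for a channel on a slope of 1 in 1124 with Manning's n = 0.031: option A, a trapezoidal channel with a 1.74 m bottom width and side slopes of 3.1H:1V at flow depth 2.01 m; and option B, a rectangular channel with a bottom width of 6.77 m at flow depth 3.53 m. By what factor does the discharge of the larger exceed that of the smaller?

2.04

Channel A: With bottom width b = 1.74 m and side slope z = 3.1: A = (b + zy)y = (1.74 + 3.1×2.01)×2.01 = 16.02 m²; P = b + 2y√(1+z²) = 1.74 + 2×2.01×3.257 = 14.83 m. Hydraulic radius R = A/P = 16.02/14.83 = 1.08 m. Q_A = (1/0.031)·16.02·1.08^(2/3)·√0.0008897 = 16.23 m³/s.
Channel B: Flow area A = b·y = 6.77 × 3.53 = 23.9 m². Wetted perimeter P = b + 2y = 6.77 + 2×3.53 = 13.83 m. Hydraulic radius R = A/P = 23.9/13.83 = 1.728 m. Q_B = (1/0.031)·23.9·1.728^(2/3)·√0.0008897 = 33.11 m³/s.
The larger discharge is 33.11 m³/s and the smaller is 16.23 m³/s; the ratio is 2.04.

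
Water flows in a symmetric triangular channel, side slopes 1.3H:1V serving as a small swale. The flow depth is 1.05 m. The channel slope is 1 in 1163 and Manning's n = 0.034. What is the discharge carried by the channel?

Q = 0.689 m³/s

For a triangular section with side slope z = 1.3: A = zy² = 1.3×1.05² = 1.433 m²; P = 2y√(1+z²) = 2×1.05×1.64 = 3.444 m.
Hydraulic radius R = A/P = 1.433/3.444 = 0.4161 m.
Manning's equation: Q = (1/n) A R^(2/3) S^(1/2) = (1/0.034) × 1.433 × 0.4161^(2/3) × 0.0008598^(1/2) = 0.689 m³/s.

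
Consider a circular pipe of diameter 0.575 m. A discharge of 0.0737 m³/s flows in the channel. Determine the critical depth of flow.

y_c = 0.174 m

At critical depth, Q² T / (g A³) = 1, i.e. A³/T = Q²/g = 0.0737²/9.81 = 0.0005537.
At y = 0.136 m: A³/T = 0.0002117 — low.
At y = 0.174 m: A³/T = 0.0005519 — matches.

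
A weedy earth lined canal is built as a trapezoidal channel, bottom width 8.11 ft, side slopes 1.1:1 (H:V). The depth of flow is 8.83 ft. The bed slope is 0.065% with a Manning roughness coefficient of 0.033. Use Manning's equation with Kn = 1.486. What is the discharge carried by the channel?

With bottom width b = 8.11 ft and side slope z = 1.1: A = (b + zy)y = (8.11 + 1.1×8.83)×8.83 = 157.4 ft²; P = b + 2y√(1+z²) = 8.11 + 2×8.83×1.487 = 34.36 ft.
Hydraulic radius R = A/P = 157.4/34.36 = 4.58 ft.
Manning's equation: Q = (1.486/n) A R^(2/3) S^(1/2) = (1.486/0.033) × 157.4 × 4.58^(2/3) × 0.00065^(1/2) = 498 ft³/s.

Q = 498 ft³/s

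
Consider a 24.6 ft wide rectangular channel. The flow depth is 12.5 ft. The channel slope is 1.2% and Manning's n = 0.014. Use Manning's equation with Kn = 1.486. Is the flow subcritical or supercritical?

supercritical

Flow area A = b·y = 24.6 × 12.5 = 307.5 ft². Wetted perimeter P = b + 2y = 24.6 + 2×12.5 = 49.6 ft.
Hydraulic radius R = A/P = 307.5/49.6 = 6.2 ft.
V = (1.486/n) R^(2/3) √S = (1.486/0.014) × 6.2^(2/3) × √0.012 = 39.24 ft/s. Hydraulic depth D_h = A/T = 307.5/24.6 = 12.5 ft.
Froude number Fr = V/√(g·D_h) = 39.24/√(32.2×12.5) = 1.96, which is greater than 1, so the flow is supercritical.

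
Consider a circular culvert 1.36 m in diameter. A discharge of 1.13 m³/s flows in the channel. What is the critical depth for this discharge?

y_c = 0.556 m

At critical depth, Q² T / (g A³) = 1, i.e. A³/T = Q²/g = 1.13²/9.81 = 0.1302.
At y = 0.681 m: A³/T = 0.2833 — high.
At y = 0.399 m: A³/T = 0.03623 — low.
At y = 0.556 m: A³/T = 0.1304 — close enough.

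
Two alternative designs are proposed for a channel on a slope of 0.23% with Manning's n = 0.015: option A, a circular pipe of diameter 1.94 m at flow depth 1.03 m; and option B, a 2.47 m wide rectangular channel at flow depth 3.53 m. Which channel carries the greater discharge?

Channel A: For a circular section of diameter D = 1.94 m at depth y = 1.03 m, the central angle is θ = 2 arccos(1 − 2y/D) = 3.265 rad. Then A = (D²/8)(θ − sin θ) = 1.594 m² and P = Dθ/2 = 3.167 m. Hydraulic radius R = A/P = 1.594/3.167 = 0.5033 m. Q_A = (1/0.015)·1.594·0.5033^(2/3)·√0.0023 = 3.225 m³/s.
Channel B: Flow area A = b·y = 2.47 × 3.53 = 8.719 m². Wetted perimeter P = b + 2y = 2.47 + 2×3.53 = 9.53 m. Hydraulic radius R = A/P = 8.719/9.53 = 0.9149 m. Q_B = (1/0.015)·8.719·0.9149^(2/3)·√0.0023 = 26.27 m³/s.
Q_A = 3.225 m³/s vs Q_B = 26.27 m³/s, so channel B carries more.

channel B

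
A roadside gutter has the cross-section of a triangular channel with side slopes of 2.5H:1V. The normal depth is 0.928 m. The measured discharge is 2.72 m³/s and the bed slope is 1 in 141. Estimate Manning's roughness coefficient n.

n = 0.038

For a triangular section with side slope z = 2.5: A = zy² = 2.5×0.928² = 2.153 m²; P = 2y√(1+z²) = 2×0.928×2.693 = 4.997 m.
Hydraulic radius R = A/P = 2.153/4.997 = 0.4308 m.
Rearranging Manning's equation: n = (1/Q) A R^(2/3) S^(1/2) = (1/2.72) × 2.153 × 0.4308^(2/3) × √0.007092 = 0.038.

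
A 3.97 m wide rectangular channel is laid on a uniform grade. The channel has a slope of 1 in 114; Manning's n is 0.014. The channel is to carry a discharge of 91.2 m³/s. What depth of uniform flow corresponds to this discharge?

Manning's equation rearranged: A R^(2/3) = nQ / (1·√S) = 0.014 × 91.2 / (√0.008772) = 13.63.
Try y = 3.45 m: A R^(2/3) = 15.98 — over.
Try y = 2.67 m: A R^(2/3) = 11.56 — short.
Try y = 3.04 m: A R^(2/3) = 13.64 — ≈ 13.63.

y_n = 3.04 m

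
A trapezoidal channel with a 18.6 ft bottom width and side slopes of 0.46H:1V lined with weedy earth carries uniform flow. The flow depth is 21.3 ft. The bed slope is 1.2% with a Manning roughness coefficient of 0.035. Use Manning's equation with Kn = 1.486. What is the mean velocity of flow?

V = 20.5 ft/s

With bottom width b = 18.6 ft and side slope z = 0.46: A = (b + zy)y = (18.6 + 0.46×21.3)×21.3 = 604.9 ft²; P = b + 2y√(1+z²) = 18.6 + 2×21.3×1.101 = 65.49 ft.
Hydraulic radius R = A/P = 604.9/65.49 = 9.236 ft.
From Manning's equation, V = (1.486/n) R^(2/3) S^(1/2) = (1.486/0.035) × 9.236^(2/3) × 0.012^(1/2) = 20.5 ft/s.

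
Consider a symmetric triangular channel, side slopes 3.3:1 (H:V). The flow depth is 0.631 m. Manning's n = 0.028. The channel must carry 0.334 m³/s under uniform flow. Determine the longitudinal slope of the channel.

S = 0.00025

For a triangular section with side slope z = 3.3: A = zy² = 3.3×0.631² = 1.314 m²; P = 2y√(1+z²) = 2×0.631×3.448 = 4.352 m.
Hydraulic radius R = A/P = 1.314/4.352 = 0.3019 m.
From Manning's equation, S = [nQ / (1 A R^(2/3))]² = [0.028 × 0.334 / (1 × 1.314 × 0.3019^(2/3))]² = 0.00025.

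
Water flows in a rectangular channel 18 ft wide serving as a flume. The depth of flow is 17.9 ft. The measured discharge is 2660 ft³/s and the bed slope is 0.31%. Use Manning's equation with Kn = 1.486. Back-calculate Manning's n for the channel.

Flow area A = b·y = 18 × 17.9 = 322.2 ft². Wetted perimeter P = b + 2y = 18 + 2×17.9 = 53.8 ft.
Hydraulic radius R = A/P = 322.2/53.8 = 5.989 ft.
Rearranging Manning's equation: n = (1.486/Q) A R^(2/3) S^(1/2) = (1.486/2660) × 322.2 × 5.989^(2/3) × √0.0031 = 0.0331.

n = 0.0331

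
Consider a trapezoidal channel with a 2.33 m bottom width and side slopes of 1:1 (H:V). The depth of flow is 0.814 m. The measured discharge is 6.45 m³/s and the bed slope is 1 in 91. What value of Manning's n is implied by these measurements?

With bottom width b = 2.33 m and side slope z = 1: A = (b + zy)y = (2.33 + 1×0.814)×0.814 = 2.559 m²; P = b + 2y√(1+z²) = 2.33 + 2×0.814×1.414 = 4.632 m.
Hydraulic radius R = A/P = 2.559/4.632 = 0.5525 m.
Rearranging Manning's equation: n = (1/Q) A R^(2/3) S^(1/2) = (1/6.45) × 2.559 × 0.5525^(2/3) × √0.01099 = 0.028.

n = 0.028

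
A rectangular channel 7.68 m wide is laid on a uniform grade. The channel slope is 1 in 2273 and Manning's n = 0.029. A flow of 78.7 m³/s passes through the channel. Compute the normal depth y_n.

Manning's equation rearranged: A R^(2/3) = nQ / (1·√S) = 0.029 × 78.7 / (√0.0004399) = 108.8.
At y = 9.03 m: A R^(2/3) = 134.3 — high.
At y = 7.59 m: A R^(2/3) = 108.8 — close enough.

y_n = 7.59 m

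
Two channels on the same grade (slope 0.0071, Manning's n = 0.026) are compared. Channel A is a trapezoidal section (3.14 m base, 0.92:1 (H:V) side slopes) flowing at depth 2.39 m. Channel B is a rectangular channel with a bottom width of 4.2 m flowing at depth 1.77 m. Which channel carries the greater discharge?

channel A

Channel A: With bottom width b = 3.14 m and side slope z = 0.92: A = (b + zy)y = (3.14 + 0.92×2.39)×2.39 = 12.76 m²; P = b + 2y√(1+z²) = 3.14 + 2×2.39×1.359 = 9.635 m. Hydraulic radius R = A/P = 12.76/9.635 = 1.324 m. Q_A = (1/0.026)·12.76·1.324^(2/3)·√0.0071 = 49.87 m³/s.
Channel B: Flow area A = b·y = 4.2 × 1.77 = 7.434 m². Wetted perimeter P = b + 2y = 4.2 + 2×1.77 = 7.74 m. Hydraulic radius R = A/P = 7.434/7.74 = 0.9605 m. Q_B = (1/0.026)·7.434·0.9605^(2/3)·√0.0071 = 23.45 m³/s.
Q_A = 49.87 m³/s vs Q_B = 23.45 m³/s, so channel A carries more.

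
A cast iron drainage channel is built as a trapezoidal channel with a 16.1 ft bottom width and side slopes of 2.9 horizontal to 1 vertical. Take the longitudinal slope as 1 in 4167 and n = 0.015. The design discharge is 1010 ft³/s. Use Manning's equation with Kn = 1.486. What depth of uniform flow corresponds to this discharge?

Manning's equation rearranged: A R^(2/3) = nQ / (1.486·√S) = 0.015 × 1010 / (1.486 × √0.00024) = 658.1.
At y = 5.42 ft: A R^(2/3) = 397.1 — too small.
At y = 7.84 ft: A R^(2/3) = 859.5 — too large.
At y = 6.91 ft: A R^(2/3) = 657.2 — matches.

y_n = 6.91 ft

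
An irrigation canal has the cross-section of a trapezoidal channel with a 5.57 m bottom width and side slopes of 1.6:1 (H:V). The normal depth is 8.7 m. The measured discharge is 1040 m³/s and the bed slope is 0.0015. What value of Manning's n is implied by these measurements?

With bottom width b = 5.57 m and side slope z = 1.6: A = (b + zy)y = (5.57 + 1.6×8.7)×8.7 = 169.6 m²; P = b + 2y√(1+z²) = 5.57 + 2×8.7×1.887 = 38.4 m.
Hydraulic radius R = A/P = 169.6/38.4 = 4.416 m.
Rearranging Manning's equation: n = (1/Q) A R^(2/3) S^(1/2) = (1/1040) × 169.6 × 4.416^(2/3) × √0.0015 = 0.017.

n = 0.017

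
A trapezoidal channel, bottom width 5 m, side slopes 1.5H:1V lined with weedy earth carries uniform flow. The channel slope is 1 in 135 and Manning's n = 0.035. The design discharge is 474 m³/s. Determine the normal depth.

y_n = 6.18 m

Manning's equation rearranged: A R^(2/3) = nQ / (1·√S) = 0.035 × 474 / (√0.007407) = 192.8.
At y = 5.5 m: A R^(2/3) = 149.4 — low.
At y = 7.26 m: A R^(2/3) = 276 — high.
At y = 6.18 m: A R^(2/3) = 192.8 — close enough.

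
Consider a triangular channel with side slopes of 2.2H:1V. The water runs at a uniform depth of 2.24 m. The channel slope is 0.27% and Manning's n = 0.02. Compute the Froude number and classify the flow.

subcritical

For a triangular section with side slope z = 2.2: A = zy² = 2.2×2.24² = 11.04 m²; P = 2y√(1+z²) = 2×2.24×2.417 = 10.83 m.
Hydraulic radius R = A/P = 11.04/10.83 = 1.02 m.
V = (1/n) R^(2/3) √S = (1/0.02) × 1.02^(2/3) × √0.0027 = 2.632 m/s. Hydraulic depth D_h = A/T = 11.04/9.856 = 1.12 m.
Froude number Fr = V/√(g·D_h) = 2.632/√(9.81×1.12) = 0.794, which is less than 1, so the flow is subcritical.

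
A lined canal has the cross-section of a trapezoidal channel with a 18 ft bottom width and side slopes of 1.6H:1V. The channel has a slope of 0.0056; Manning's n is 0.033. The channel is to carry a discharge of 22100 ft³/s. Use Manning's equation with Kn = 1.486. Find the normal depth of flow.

Manning's equation rearranged: A R^(2/3) = nQ / (1.486·√S) = 0.033 × 22100 / (1.486 × √0.0056) = 6558.
Trying y = 25.8 ft: A R^(2/3) = 8567 — too large.
Trying y = 16.4 ft: A R^(2/3) = 3158 — too small.
Trying y = 22.9 ft: A R^(2/3) = 6552 — close enough.

y_n = 22.9 ft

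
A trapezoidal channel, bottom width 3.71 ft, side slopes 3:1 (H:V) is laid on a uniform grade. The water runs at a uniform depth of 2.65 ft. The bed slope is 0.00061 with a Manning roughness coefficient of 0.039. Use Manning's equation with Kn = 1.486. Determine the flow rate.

With bottom width b = 3.71 ft and side slope z = 3: A = (b + zy)y = (3.71 + 3×2.65)×2.65 = 30.9 ft²; P = b + 2y√(1+z²) = 3.71 + 2×2.65×3.162 = 20.47 ft.
Hydraulic radius R = A/P = 30.9/20.47 = 1.509 ft.
Manning's equation: Q = (1.486/n) A R^(2/3) S^(1/2) = (1.486/0.039) × 30.9 × 1.509^(2/3) × 0.00061^(1/2) = 38.3 ft³/s.

Q = 38.3 ft³/s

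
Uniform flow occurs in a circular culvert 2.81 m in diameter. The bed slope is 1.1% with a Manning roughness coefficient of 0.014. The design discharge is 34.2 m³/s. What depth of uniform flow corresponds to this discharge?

y_n = 2.15 m

Manning's equation rearranged: A R^(2/3) = nQ / (1·√S) = 0.014 × 34.2 / (√0.011) = 4.565.
Try y = 1.73 m: A R^(2/3) = 3.424 — low.
Try y = 2.61 m: A R^(2/3) = 5.269 — high.
Try y = 2.15 m: A R^(2/3) = 4.572 — close enough.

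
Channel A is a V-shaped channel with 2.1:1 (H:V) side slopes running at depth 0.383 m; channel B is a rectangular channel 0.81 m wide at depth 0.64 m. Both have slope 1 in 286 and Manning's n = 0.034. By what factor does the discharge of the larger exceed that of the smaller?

2.14

Channel A: For a triangular section with side slope z = 2.1: A = zy² = 2.1×0.383² = 0.308 m²; P = 2y√(1+z²) = 2×0.383×2.326 = 1.782 m. Hydraulic radius R = A/P = 0.308/1.782 = 0.1729 m. Q_A = (1/0.034)·0.308·0.1729^(2/3)·√0.003497 = 0.1663 m³/s.
Channel B: Flow area A = b·y = 0.81 × 0.64 = 0.5184 m². Wetted perimeter P = b + 2y = 0.81 + 2×0.64 = 2.09 m. Hydraulic radius R = A/P = 0.5184/2.09 = 0.248 m. Q_B = (1/0.034)·0.5184·0.248^(2/3)·√0.003497 = 0.3559 m³/s.
The larger discharge is 0.3559 m³/s and the smaller is 0.1663 m³/s; the ratio is 2.14.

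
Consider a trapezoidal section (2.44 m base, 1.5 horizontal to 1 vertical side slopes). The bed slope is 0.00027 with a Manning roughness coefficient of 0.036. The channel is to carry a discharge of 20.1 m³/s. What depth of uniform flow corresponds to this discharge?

y_n = 3.67 m

Manning's equation rearranged: A R^(2/3) = nQ / (1·√S) = 0.036 × 20.1 / (√0.00027) = 44.04.
At y = 4.25 m: A R^(2/3) = 61.61 — over.
At y = 3.14 m: A R^(2/3) = 31.11 — short.
At y = 3.67 m: A R^(2/3) = 44.11 — close enough.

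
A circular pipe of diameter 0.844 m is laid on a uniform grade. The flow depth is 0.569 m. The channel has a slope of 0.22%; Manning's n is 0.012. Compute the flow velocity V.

For a circular section of diameter D = 0.844 m at depth y = 0.569 m, the central angle is θ = 2 arccos(1 − 2y/D) = 3.853 rad. Then A = (D²/8)(θ − sin θ) = 0.4012 m² and P = Dθ/2 = 1.626 m.
Hydraulic radius R = A/P = 0.4012/1.626 = 0.2468 m.
From Manning's equation, V = (1/n) R^(2/3) S^(1/2) = (1/0.012) × 0.2468^(2/3) × 0.0022^(1/2) = 1.54 m/s.

V = 1.54 m/s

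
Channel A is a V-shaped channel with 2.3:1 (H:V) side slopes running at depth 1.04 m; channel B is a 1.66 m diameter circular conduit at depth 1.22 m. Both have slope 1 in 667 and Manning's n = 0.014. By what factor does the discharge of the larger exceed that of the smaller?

1.42

Channel A: For a triangular section with side slope z = 2.3: A = zy² = 2.3×1.04² = 2.488 m²; P = 2y√(1+z²) = 2×1.04×2.508 = 5.217 m. Hydraulic radius R = A/P = 2.488/5.217 = 0.4769 m. Q_A = (1/0.014)·2.488·0.4769^(2/3)·√0.001499 = 4.2 m³/s.
Channel B: For a circular section of diameter D = 1.66 m at depth y = 1.22 m, the central angle is θ = 2 arccos(1 − 2y/D) = 4.12 rad. Then A = (D²/8)(θ − sin θ) = 1.705 m² and P = Dθ/2 = 3.42 m. Hydraulic radius R = A/P = 1.705/3.42 = 0.4986 m. Q_B = (1/0.014)·1.705·0.4986^(2/3)·√0.001499 = 2.965 m³/s.
The larger discharge is 4.2 m³/s and the smaller is 2.965 m³/s; the ratio is 1.42.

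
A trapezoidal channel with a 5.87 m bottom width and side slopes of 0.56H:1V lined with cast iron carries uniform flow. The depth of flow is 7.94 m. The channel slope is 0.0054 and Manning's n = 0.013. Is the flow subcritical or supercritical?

With bottom width b = 5.87 m and side slope z = 0.56: A = (b + zy)y = (5.87 + 0.56×7.94)×7.94 = 81.91 m²; P = b + 2y√(1+z²) = 5.87 + 2×7.94×1.146 = 24.07 m.
Hydraulic radius R = A/P = 81.91/24.07 = 3.403 m.
V = (1/n) R^(2/3) √S = (1/0.013) × 3.403^(2/3) × √0.0054 = 12.79 m/s. Hydraulic depth D_h = A/T = 81.91/14.76 = 5.549 m.
Froude number Fr = V/√(g·D_h) = 12.79/√(9.81×5.549) = 1.73, which is greater than 1, so the flow is supercritical.

supercritical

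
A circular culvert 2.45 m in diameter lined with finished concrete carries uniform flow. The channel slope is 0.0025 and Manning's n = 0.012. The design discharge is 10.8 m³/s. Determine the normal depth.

Manning's equation rearranged: A R^(2/3) = nQ / (1·√S) = 0.012 × 10.8 / (√0.0025) = 2.592.
Trying y = 1.13 m: A R^(2/3) = 1.479 — too small.
Trying y = 1.82 m: A R^(2/3) = 3.066 — too large.
Trying y = 1.6 m: A R^(2/3) = 2.589 — matches.

y_n = 1.6 m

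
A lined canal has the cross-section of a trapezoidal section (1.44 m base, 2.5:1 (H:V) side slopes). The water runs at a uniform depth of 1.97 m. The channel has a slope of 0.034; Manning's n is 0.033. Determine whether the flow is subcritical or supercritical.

supercritical

With bottom width b = 1.44 m and side slope z = 2.5: A = (b + zy)y = (1.44 + 2.5×1.97)×1.97 = 12.54 m²; P = b + 2y√(1+z²) = 1.44 + 2×1.97×2.693 = 12.05 m.
Hydraulic radius R = A/P = 12.54/12.05 = 1.041 m.
V = (1/n) R^(2/3) √S = (1/0.033) × 1.041^(2/3) × √0.034 = 5.738 m/s. Hydraulic depth D_h = A/T = 12.54/11.29 = 1.111 m.
Froude number Fr = V/√(g·D_h) = 5.738/√(9.81×1.111) = 1.74, which is greater than 1, so the flow is supercritical.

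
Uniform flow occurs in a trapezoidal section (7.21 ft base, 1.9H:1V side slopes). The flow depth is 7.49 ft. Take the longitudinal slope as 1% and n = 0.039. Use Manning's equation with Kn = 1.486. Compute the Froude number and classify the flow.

With bottom width b = 7.21 ft and side slope z = 1.9: A = (b + zy)y = (7.21 + 1.9×7.49)×7.49 = 160.6 ft²; P = b + 2y√(1+z²) = 7.21 + 2×7.49×2.147 = 39.37 ft.
Hydraulic radius R = A/P = 160.6/39.37 = 4.079 ft.
V = (1.486/n) R^(2/3) √S = (1.486/0.039) × 4.079^(2/3) × √0.01 = 9.727 ft/s. Hydraulic depth D_h = A/T = 160.6/35.67 = 4.502 ft.
Froude number Fr = V/√(g·D_h) = 9.727/√(32.2×4.502) = 0.808, which is less than 1, so the flow is subcritical.

subcritical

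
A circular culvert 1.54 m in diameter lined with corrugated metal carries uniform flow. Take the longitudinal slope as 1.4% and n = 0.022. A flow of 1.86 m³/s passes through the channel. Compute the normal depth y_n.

y_n = 0.63 m

Manning's equation rearranged: A R^(2/3) = nQ / (1·√S) = 0.022 × 1.86 / (√0.014) = 0.3458.
At y = 0.692 m: A R^(2/3) = 0.4096 — over.
At y = 0.63 m: A R^(2/3) = 0.3461 — matches.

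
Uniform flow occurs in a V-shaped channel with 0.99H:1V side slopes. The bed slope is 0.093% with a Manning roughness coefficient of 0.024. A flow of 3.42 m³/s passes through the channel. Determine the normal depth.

Manning's equation rearranged: A R^(2/3) = nQ / (1·√S) = 0.024 × 3.42 / (√0.00093) = 2.692.
At y = 1.46 m: A R^(2/3) = 1.353 — too small.
At y = 2.14 m: A R^(2/3) = 3.752 — too large.
At y = 1.89 m: A R^(2/3) = 2.694 — matches.

y_n = 1.89 m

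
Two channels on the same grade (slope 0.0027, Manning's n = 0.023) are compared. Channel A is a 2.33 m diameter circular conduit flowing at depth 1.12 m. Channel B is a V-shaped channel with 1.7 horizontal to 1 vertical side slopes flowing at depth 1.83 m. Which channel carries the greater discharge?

channel B

Channel A: For a circular section of diameter D = 2.33 m at depth y = 1.12 m, the central angle is θ = 2 arccos(1 − 2y/D) = 3.064 rad. Then A = (D²/8)(θ − sin θ) = 2.027 m² and P = Dθ/2 = 3.57 m. Hydraulic radius R = A/P = 2.027/3.57 = 0.5678 m. Q_A = (1/0.023)·2.027·0.5678^(2/3)·√0.0027 = 3.14 m³/s.
Channel B: For a triangular section with side slope z = 1.7: A = zy² = 1.7×1.83² = 5.693 m²; P = 2y√(1+z²) = 2×1.83×1.972 = 7.219 m. Hydraulic radius R = A/P = 5.693/7.219 = 0.7887 m. Q_B = (1/0.023)·5.693·0.7887^(2/3)·√0.0027 = 10.98 m³/s.
Q_A = 3.14 m³/s vs Q_B = 10.98 m³/s, so channel B carries more.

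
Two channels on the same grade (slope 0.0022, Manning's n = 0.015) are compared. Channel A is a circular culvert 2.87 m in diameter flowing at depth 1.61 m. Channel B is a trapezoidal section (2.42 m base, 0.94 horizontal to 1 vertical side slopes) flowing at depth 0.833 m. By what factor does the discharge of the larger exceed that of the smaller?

1.72

Channel A: For a circular section of diameter D = 2.87 m at depth y = 1.61 m, the central angle is θ = 2 arccos(1 − 2y/D) = 3.386 rad. Then A = (D²/8)(θ − sin θ) = 3.736 m² and P = Dθ/2 = 4.859 m. Hydraulic radius R = A/P = 3.736/4.859 = 0.7688 m. Q_A = (1/0.015)·3.736·0.7688^(2/3)·√0.0022 = 9.803 m³/s.
Channel B: With bottom width b = 2.42 m and side slope z = 0.94: A = (b + zy)y = (2.42 + 0.94×0.833)×0.833 = 2.668 m²; P = b + 2y√(1+z²) = 2.42 + 2×0.833×1.372 = 4.706 m. Hydraulic radius R = A/P = 2.668/4.706 = 0.5669 m. Q_B = (1/0.015)·2.668·0.5669^(2/3)·√0.0022 = 5.715 m³/s.
The larger discharge is 9.803 m³/s and the smaller is 5.715 m³/s; the ratio is 1.72.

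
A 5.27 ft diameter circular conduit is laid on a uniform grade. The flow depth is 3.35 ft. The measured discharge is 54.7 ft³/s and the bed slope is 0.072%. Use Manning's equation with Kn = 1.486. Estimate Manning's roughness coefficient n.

For a circular section of diameter D = 5.27 ft at depth y = 3.35 ft, the central angle is θ = 2 arccos(1 − 2y/D) = 3.691 rad. Then A = (D²/8)(θ − sin θ) = 14.63 ft² and P = Dθ/2 = 9.726 ft.
Hydraulic radius R = A/P = 14.63/9.726 = 1.504 ft.
Rearranging Manning's equation: n = (1.486/Q) A R^(2/3) S^(1/2) = (1.486/54.7) × 14.63 × 1.504^(2/3) × √0.00072 = 0.014.

n = 0.014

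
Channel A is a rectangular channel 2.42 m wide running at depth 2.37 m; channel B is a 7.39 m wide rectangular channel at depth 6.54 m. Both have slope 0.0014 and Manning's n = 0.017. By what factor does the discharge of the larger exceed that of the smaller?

Channel A: Flow area A = b·y = 2.42 × 2.37 = 5.735 m². Wetted perimeter P = b + 2y = 2.42 + 2×2.37 = 7.16 m. Hydraulic radius R = A/P = 5.735/7.16 = 0.801 m. Q_A = (1/0.017)·5.735·0.801^(2/3)·√0.0014 = 10.89 m³/s.
Channel B: Flow area A = b·y = 7.39 × 6.54 = 48.33 m². Wetted perimeter P = b + 2y = 7.39 + 2×6.54 = 20.47 m. Hydraulic radius R = A/P = 48.33/20.47 = 2.361 m. Q_B = (1/0.017)·48.33·2.361^(2/3)·√0.0014 = 188.6 m³/s.
The larger discharge is 188.6 m³/s and the smaller is 10.89 m³/s; the ratio is 17.3.

17.3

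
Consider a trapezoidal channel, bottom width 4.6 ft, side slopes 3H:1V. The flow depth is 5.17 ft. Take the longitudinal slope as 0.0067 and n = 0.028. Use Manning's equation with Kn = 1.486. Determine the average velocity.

V = 8.6 ft/s

With bottom width b = 4.6 ft and side slope z = 3: A = (b + zy)y = (4.6 + 3×5.17)×5.17 = 104 ft²; P = b + 2y√(1+z²) = 4.6 + 2×5.17×3.162 = 37.3 ft.
Hydraulic radius R = A/P = 104/37.3 = 2.788 ft.
From Manning's equation, V = (1.486/n) R^(2/3) S^(1/2) = (1.486/0.028) × 2.788^(2/3) × 0.0067^(1/2) = 8.6 ft/s.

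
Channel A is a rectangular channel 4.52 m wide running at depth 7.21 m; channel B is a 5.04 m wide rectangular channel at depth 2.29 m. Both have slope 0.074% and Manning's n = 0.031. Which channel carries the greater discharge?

Channel A: Flow area A = b·y = 4.52 × 7.21 = 32.59 m². Wetted perimeter P = b + 2y = 4.52 + 2×7.21 = 18.94 m. Hydraulic radius R = A/P = 32.59/18.94 = 1.721 m. Q_A = (1/0.031)·32.59·1.721^(2/3)·√0.00074 = 41.06 m³/s.
Channel B: Flow area A = b·y = 5.04 × 2.29 = 11.54 m². Wetted perimeter P = b + 2y = 5.04 + 2×2.29 = 9.62 m. Hydraulic radius R = A/P = 11.54/9.62 = 1.2 m. Q_B = (1/0.031)·11.54·1.2^(2/3)·√0.00074 = 11.44 m³/s.
Q_A = 41.06 m³/s vs Q_B = 11.44 m³/s, so channel A carries more.

channel A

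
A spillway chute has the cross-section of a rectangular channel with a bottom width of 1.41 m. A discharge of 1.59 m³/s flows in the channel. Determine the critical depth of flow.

y_c = 0.506 m

For a rectangular channel, critical depth y_c = (q²/g)^(1/3) where q = Q/b = 1.59/1.41 = 1.128 m²/s.
So y_c = (1.128²/9.81)^(1/3) = 0.506 m.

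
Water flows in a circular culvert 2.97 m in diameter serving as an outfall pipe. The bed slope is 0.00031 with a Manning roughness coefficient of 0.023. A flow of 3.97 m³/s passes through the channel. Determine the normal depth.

y_n = 2.23 m

Manning's equation rearranged: A R^(2/3) = nQ / (1·√S) = 0.023 × 3.97 / (√0.00031) = 5.186.
Trying y = 2.67 m: A R^(2/3) = 6.052 — high.
Trying y = 1.75 m: A R^(2/3) = 3.711 — low.
Trying y = 2.23 m: A R^(2/3) = 5.187 — close enough.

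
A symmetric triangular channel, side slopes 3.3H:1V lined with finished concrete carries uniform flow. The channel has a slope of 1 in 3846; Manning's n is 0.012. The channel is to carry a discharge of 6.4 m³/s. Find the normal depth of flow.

Manning's equation rearranged: A R^(2/3) = nQ / (1·√S) = 0.012 × 6.4 / (√0.00026) = 4.763.
Try y = 1.22 m: A R^(2/3) = 3.431 — low.
Try y = 1.64 m: A R^(2/3) = 7.551 — high.
Try y = 1.38 m: A R^(2/3) = 4.766 — close enough.

y_n = 1.38 m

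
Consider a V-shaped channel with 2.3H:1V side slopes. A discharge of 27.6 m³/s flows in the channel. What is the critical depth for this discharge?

At critical depth, Q² T / (g A³) = 1, i.e. A³/T = Q²/g = 27.6²/9.81 = 77.65.
At y = 1.55 m: A³/T = 23.66 — short.
At y = 2.29 m: A³/T = 166.6 — over.
At y = 1.97 m: A³/T = 78.48 — matches.

y_c = 1.97 m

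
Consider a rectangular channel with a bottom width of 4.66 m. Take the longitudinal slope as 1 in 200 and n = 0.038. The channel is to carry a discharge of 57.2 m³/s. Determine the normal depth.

y_n = 4.87 m

Manning's equation rearranged: A R^(2/3) = nQ / (1·√S) = 0.038 × 57.2 / (√0.005) = 30.74.
Try y = 4.04 m: A R^(2/3) = 24.42 — too small.
Try y = 5.73 m: A R^(2/3) = 37.38 — too large.
Try y = 4.87 m: A R^(2/3) = 30.73 — close enough.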